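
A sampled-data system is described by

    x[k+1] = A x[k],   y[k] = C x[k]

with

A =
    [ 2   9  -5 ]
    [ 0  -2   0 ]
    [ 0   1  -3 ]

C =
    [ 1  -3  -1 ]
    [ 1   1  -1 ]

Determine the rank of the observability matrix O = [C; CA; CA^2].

2

CA = [[2, 14, -2], [2, 6, -2]]
CA^2 = [[4, -12, -4], [4, 4, -4]]
Observability matrix O = [C; CA; CA^2] = [[1, -3, -1], [1, 1, -1], [2, 14, -2], [2, 6, -2], [4, -12, -4], [4, 4, -4]]
The columns c1, c2, c3 of O are linearly dependent: c1 + c3 = 0 (check each entry), so rank(O) ≤ 2.
The 2×2 minor from rows 1, 2, columns 1, 2 is 1·1 - (-3)·1 = 1 - (-3) = 4 ≠ 0, so rank(O) = 2.
rank(O) = 2 < n = 3, so the pair (A, C) is not completely observable.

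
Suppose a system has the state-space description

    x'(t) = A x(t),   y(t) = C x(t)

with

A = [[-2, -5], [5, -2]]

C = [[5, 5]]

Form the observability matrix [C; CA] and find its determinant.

CA = [[15, -35]]
Observability matrix O = [C; CA] = [[5, 5], [15, -35]]
det(O) = 5·(-35) - 5·15 = -175 - 75 = -250
Since det(O) ≠ 0, rank(O) = 2 and the system is completely observable.

-250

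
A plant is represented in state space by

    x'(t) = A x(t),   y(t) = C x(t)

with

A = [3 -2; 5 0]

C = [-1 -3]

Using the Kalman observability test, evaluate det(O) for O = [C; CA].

CA = [[-18, 2]]
Observability matrix O = [C; CA] = [[-1, -3], [-18, 2]]
det(O) = (-1)·2 - (-3)·(-18) = -2 - 54 = -56
Since det(O) ≠ 0, rank(O) = 2 and the system is completely observable.

-56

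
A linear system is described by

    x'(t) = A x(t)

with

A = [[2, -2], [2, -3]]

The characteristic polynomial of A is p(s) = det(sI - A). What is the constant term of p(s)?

-2

For a 2×2 matrix, det(sI - A) = s^2 - (tr A)s + det A.
tr A = -1, det A = -2.
So p(s) = s^2 + s - 2.
The constant term is -2.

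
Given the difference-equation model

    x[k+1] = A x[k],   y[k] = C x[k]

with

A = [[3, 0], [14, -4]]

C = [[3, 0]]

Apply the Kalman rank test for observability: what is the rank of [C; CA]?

1

CA = [[9, 0]]
Observability matrix O = [C; CA] = [[3, 0], [9, 0]]
Every row of O is a scalar multiple of row 1 = [3, 0] (multipliers 1, 3), so the rows span a one-dimensional space.
O ≠ 0, hence rank(O) = 1.
rank(O) = 1 < n = 2, so the pair (A, C) is not completely observable.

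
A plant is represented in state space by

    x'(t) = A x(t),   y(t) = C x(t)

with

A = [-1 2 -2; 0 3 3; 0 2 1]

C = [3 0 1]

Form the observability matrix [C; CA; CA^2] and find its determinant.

672

CA = [[-3, 8, -5]]
CA^2 = [[3, 8, 25]]
Observability matrix O = [C; CA; CA^2] = [[3, 0, 1], [-3, 8, -5], [3, 8, 25]]
Expanding along the first row, det(O) = 3·(8·25 - (-5)·8) - 0·((-3)·25 - (-5)·3) + 1·((-3)·8 - 8·3) = 3·240 - 0·(-60) + 1·(-48) = 672
Since det(O) ≠ 0, rank(O) = 3 and the system is completely observable.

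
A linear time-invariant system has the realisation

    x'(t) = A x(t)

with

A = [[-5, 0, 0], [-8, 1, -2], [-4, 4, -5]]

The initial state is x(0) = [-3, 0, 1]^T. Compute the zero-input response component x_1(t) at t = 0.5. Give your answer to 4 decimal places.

-0.2463

det(sI - A) = s^3 - (tr A)s^2 + (M11 + M22 + M33)s - det A, where Mii is the 2×2 principal minor of A obtained by deleting row i and column i.
tr A = (-5) + 1 + (-5) = -9; M11 = 1·(-5) - (-2)·4 = -5 - (-8) = 3; M22 = (-5)·(-5) - 0·(-4) = 25 - 0 = 25; M33 = (-5)·1 - 0·(-8) = -5 - 0 = -5; sum of minors = 23.
det A = (-5)·(1·(-5) - (-2)·4) - 0·((-8)·(-5) - (-2)·(-4)) + 0·((-8)·4 - 1·(-4)) = (-5)·3 - 0·32 + 0·(-28) = -15.
So p(s) = det(sI - A) = s^3 + 9s^2 + 23s + 15.
Rational-root test: any integer root divides 15. Testing small divisors, s = -1 works: p(-1) = -1 + 9 + (-23) + 15 = 0, so (s + 1) is a factor.
Dividing, p(s) = (s + 1)(s^2 + 8s + 15).
Factor s^2 + 8s + 15: two numbers with sum -8 and product 15 are -3 and -5, so s^2 + 8s + 15 = (s + 3)(s + 5).
Hence p(s) = (s + 1) (s + 3) (s + 5), with roots -5, -3, -1.
The eigenvalues -5, -3, -1 are distinct and real, so A is diagonalisable and x(t) = e^{At} x(0) = V diag(e^{λ_i t}) V^{-1} x(0), where the columns of V are the eigenvectors.
λ = -5: A - (-5)I = [[0, 0, 0], [-8, 6, -2], [-4, 4, 0]]. v must be orthogonal to every row; (row 2) × (row 3) = [8, 8, -8], so take v_1 = [1, 1, -1]^T.
λ = -3: A - (-3)I = [[-2, 0, 0], [-8, 4, -2], [-4, 4, -2]]. v must be orthogonal to every row; (row 1) × (row 2) = [0, -4, -8], so take v_2 = [0, 1, 2]^T.
λ = -1: A - (-1)I = [[-4, 0, 0], [-8, 2, -2], [-4, 4, -4]]. v must be orthogonal to every row; (row 1) × (row 2) = [0, -8, -8], so take v_3 = [0, 1, 1]^T.
V = [v_1 v_2 v_3] = [[1, 0, 0], [1, 1, 1], [-1, 2, 1]] has det V = -1, so V^{-1} = adj(V)/det V = [[1, 0, 0], [2, -1, 1], [-3, 2, -1]].
Modal coordinates z(0) = V^{-1} x(0): 1·(-3) + 0·0 + 0·1 = -3; 2·(-3) + (-1)·0 + 1·1 = -5; (-3)·(-3) + 2·0 + (-1)·1 = 8; so z(0) = [-3, -5, 8]^T.
x_1(t) = Σ_i (v_i)_1 · z_i(0) · e^{λ_i t} (row 1 of V times the modal terms).
x_1(0.5) = 1·(-3)·e^{-5·0.5} + 0·(-5)·e^{-3·0.5} + 0·8·e^{-1·0.5} = (-3)·0.082085 + 0·0.223130 + 0·0.606531 = -0.2463.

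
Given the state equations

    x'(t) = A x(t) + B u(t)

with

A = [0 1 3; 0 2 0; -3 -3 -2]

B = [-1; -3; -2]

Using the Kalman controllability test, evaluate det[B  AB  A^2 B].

AB = [[-9], [-6], [16]]
A^2B = [[42], [-12], [13]]
Controllability matrix C = [B  AB  A^2B] = [[-1, -9, 42], [-3, -6, -12], [-2, 16, 13]]
Expanding along the first row, det(C) = (-1)·((-6)·13 - (-12)·16) - (-9)·((-3)·13 - (-12)·(-2)) + 42·((-3)·16 - (-6)·(-2)) = (-1)·114 - (-9)·(-63) + 42·(-60) = -3201
Since det(C) ≠ 0, rank(C) = 3 and the system is completely controllable.

-3201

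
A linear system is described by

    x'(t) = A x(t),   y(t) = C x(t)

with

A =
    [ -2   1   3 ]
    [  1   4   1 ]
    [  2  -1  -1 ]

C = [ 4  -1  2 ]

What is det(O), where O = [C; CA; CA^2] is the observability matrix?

1220

CA = [[-5, -2, 9]]
CA^2 = [[26, -22, -26]]
Observability matrix O = [C; CA; CA^2] = [[4, -1, 2], [-5, -2, 9], [26, -22, -26]]
Expanding along the first row, det(O) = 4·((-2)·(-26) - 9·(-22)) - (-1)·((-5)·(-26) - 9·26) + 2·((-5)·(-22) - (-2)·26) = 4·250 - (-1)·(-104) + 2·162 = 1220
Since det(O) ≠ 0, rank(O) = 3 and the system is completely observable.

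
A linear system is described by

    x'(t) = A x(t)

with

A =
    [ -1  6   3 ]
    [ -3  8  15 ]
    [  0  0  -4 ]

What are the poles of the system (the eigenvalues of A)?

-4, 2, 5

det(sI - A) = s^3 - (tr A)s^2 + (M11 + M22 + M33)s - det A, where Mii is the 2×2 principal minor of A obtained by deleting row i and column i.
tr A = (-1) + 8 + (-4) = 3; M11 = 8·(-4) - 15·0 = -32 - 0 = -32; M22 = (-1)·(-4) - 3·0 = 4 - 0 = 4; M33 = (-1)·8 - 6·(-3) = -8 - (-18) = 10; sum of minors = -18.
det A = (-1)·(8·(-4) - 15·0) - 6·((-3)·(-4) - 15·0) + 3·((-3)·0 - 8·0) = (-1)·(-32) - 6·12 + 3·0 = -40.
So p(s) = det(sI - A) = s^3 - 3s^2 - 18s + 40.
Rational-root test: any integer root divides 40. Testing small divisors, s = 2 works: p(2) = 8 + (-12) + (-36) + 40 = 0, so (s - 2) is a factor.
Dividing, p(s) = (s - 2)(s^2 - s - 20).
Factor s^2 - s - 20: two numbers with sum 1 and product -20 are 5 and -4, so s^2 - s - 20 = (s - 5)(s + 4).
Hence p(s) = (s - 5) (s - 2) (s + 4), with roots -4, 2, 5.
At least one eigenvalue has non-negative real part, so the system is not asymptotically stable.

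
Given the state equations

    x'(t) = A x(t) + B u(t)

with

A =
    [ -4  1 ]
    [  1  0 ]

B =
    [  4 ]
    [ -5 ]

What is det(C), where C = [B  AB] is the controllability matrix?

AB = [[-21], [4]]
Controllability matrix C = [B  AB] = [[4, -21], [-5, 4]]
det(C) = 4·4 - (-21)·(-5) = 16 - 105 = -89
Since det(C) ≠ 0, rank(C) = 2 and the system is completely controllable.

-89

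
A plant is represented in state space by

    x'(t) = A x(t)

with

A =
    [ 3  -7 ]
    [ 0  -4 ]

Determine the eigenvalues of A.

-4, 3

det(sI - A) = s^2 - (tr A)s + det A, with tr A = 3 + (-4) = -1 and det A = 3·(-4) - (-7)·0 = -12 - 0 = -12.
So p(s) = det(sI - A) = s^2 + s - 12.
Factor s^2 + s - 12: two numbers with sum -1 and product -12 are 3 and -4, so s^2 + s - 12 = (s - 3)(s + 4).
Hence p(s) = (s - 3) (s + 4), with roots -4, 3.
At least one eigenvalue has non-negative real part, so the system is not asymptotically stable.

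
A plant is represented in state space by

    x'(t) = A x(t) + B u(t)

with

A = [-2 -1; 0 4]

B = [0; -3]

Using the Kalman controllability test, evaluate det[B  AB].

9

AB = [[3], [-12]]
Controllability matrix C = [B  AB] = [[0, 3], [-3, -12]]
det(C) = 0·(-12) - 3·(-3) = 0 - (-9) = 9
Since det(C) ≠ 0, rank(C) = 2 and the system is completely controllable.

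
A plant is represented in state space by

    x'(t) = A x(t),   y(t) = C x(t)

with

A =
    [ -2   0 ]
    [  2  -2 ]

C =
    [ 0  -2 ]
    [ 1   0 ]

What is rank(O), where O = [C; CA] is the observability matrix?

CA = [[-4, 4], [-2, 0]]
Observability matrix O = [C; CA] = [[0, -2], [1, 0], [-4, 4], [-2, 0]]
Take the 2×2 submatrix of O formed by rows 1, 2: [[0, -2], [1, 0]]. Its determinant is 0·0 - (-2)·1 = 0 - (-2) = 2 ≠ 0.
So rank(O) ≥ 2; since O has 2 columns, rank(O) = 2.
rank(O) = 2 = n, so the pair (A, C) is completely observable.

2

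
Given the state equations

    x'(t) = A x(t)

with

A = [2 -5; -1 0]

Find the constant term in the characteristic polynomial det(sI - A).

-5

For a 2×2 matrix, det(sI - A) = s^2 - (tr A)s + det A.
tr A = 2, det A = -5.
So p(s) = s^2 - 2s - 5.
The constant term is -5.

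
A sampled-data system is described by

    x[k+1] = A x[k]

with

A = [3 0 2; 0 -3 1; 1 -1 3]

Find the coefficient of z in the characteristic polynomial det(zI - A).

-10

Expand det(zI - A) for the 3×3 matrix.
p(z) = z^3 - 3z^2 - 10z + 18.
(Check: constant term = det(-A) = (-1)^3 det A = 18; coefficient of z^2 = -tr A = -3.)
The coefficient of z is -10.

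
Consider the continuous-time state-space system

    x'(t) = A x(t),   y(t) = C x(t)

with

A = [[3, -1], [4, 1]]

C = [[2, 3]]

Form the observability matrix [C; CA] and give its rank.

2

CA = [[18, 1]]
Observability matrix O = [C; CA] = [[2, 3], [18, 1]]
det(O) = 2·1 - 3·18 = 2 - 54 = -52 ≠ 0, so rank(O) = 2.
rank(O) = 2 = n, so the pair (A, C) is completely observable.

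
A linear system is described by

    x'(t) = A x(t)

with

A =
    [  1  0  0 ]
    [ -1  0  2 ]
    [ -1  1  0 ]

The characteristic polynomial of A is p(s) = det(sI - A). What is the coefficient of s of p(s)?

Expand det(sI - A) for the 3×3 matrix.
p(s) = s^3 - s^2 - 2s + 2.
(Check: constant term = det(-A) = (-1)^3 det A = 2; coefficient of s^2 = -tr A = -1.)
The coefficient of s is -2.

-2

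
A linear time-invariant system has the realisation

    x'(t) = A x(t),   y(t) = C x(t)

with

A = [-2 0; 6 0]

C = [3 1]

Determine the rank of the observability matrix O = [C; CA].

1

CA = [[0, 0]]
Observability matrix O = [C; CA] = [[3, 1], [0, 0]]
Every row of O is a scalar multiple of row 1 = [3, 1] (multipliers 1, 0), so the rows span a one-dimensional space.
O ≠ 0, hence rank(O) = 1.
rank(O) = 1 < n = 2, so the pair (A, C) is not completely observable.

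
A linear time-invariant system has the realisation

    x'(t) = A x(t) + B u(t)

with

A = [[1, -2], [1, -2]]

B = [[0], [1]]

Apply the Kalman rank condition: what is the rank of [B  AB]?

AB = [[-2], [-2]]
Controllability matrix C = [B  AB] = [[0, -2], [1, -2]]
det(C) = 0·(-2) - (-2)·1 = 0 - (-2) = 2 ≠ 0, so rank(C) = 2.
rank(C) = 2 = n, so the pair (A, B) is completely controllable.

2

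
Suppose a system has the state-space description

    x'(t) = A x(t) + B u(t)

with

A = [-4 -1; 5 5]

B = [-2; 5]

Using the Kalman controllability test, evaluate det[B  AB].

AB = [[3], [15]]
Controllability matrix C = [B  AB] = [[-2, 3], [5, 15]]
det(C) = (-2)·15 - 3·5 = -30 - 15 = -45
Since det(C) ≠ 0, rank(C) = 2 and the system is completely controllable.

-45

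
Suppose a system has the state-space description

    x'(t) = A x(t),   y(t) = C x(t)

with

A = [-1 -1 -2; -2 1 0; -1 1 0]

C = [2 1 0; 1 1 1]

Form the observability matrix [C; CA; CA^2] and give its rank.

3

CA = [[-4, -1, -4], [-4, 1, -2]]
CA^2 = [[10, -1, 8], [4, 3, 8]]
Observability matrix O = [C; CA; CA^2] = [[2, 1, 0], [1, 1, 1], [-4, -1, -4], [-4, 1, -2], [10, -1, 8], [4, 3, 8]]
Take the 3×3 submatrix of O formed by rows 1, 2, 3: [[2, 1, 0], [1, 1, 1], [-4, -1, -4]]. Its determinant is 2·(1·(-4) - 1·(-1)) - 1·(1·(-4) - 1·(-4)) + 0·(1·(-1) - 1·(-4)) = 2·(-3) - 1·0 + 0·3 = -6 ≠ 0.
So rank(O) ≥ 3; since O has 3 columns, rank(O) = 3.
rank(O) = 3 = n, so the pair (A, C) is completely observable.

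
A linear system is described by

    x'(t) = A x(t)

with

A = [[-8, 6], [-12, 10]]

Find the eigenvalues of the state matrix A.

-2, 4

det(sI - A) = s^2 - (tr A)s + det A, with tr A = (-8) + 10 = 2 and det A = (-8)·10 - 6·(-12) = -80 - (-72) = -8.
So p(s) = det(sI - A) = s^2 - 2s - 8.
Factor s^2 - 2s - 8: two numbers with sum 2 and product -8 are 4 and -2, so s^2 - 2s - 8 = (s - 4)(s + 2).
Hence p(s) = (s - 4) (s + 2), with roots -2, 4.
At least one eigenvalue has non-negative real part, so the system is not asymptotically stable.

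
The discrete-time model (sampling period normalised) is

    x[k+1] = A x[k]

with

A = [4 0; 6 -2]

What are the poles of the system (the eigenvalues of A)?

det(zI - A) = z^2 - (tr A)z + det A, with tr A = 4 + (-2) = 2 and det A = 4·(-2) - 0·6 = -8 - 0 = -8.
So p(z) = det(zI - A) = z^2 - 2z - 8.
Factor z^2 - 2z - 8: two numbers with sum 2 and product -8 are 4 and -2, so z^2 - 2z - 8 = (z - 4)(z + 2).
Hence p(z) = (z - 4) (z + 2), with roots -2, 4.

-2, 4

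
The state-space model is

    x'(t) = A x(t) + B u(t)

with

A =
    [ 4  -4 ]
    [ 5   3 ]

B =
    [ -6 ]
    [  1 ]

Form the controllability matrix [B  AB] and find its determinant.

AB = [[-28], [-27]]
Controllability matrix C = [B  AB] = [[-6, -28], [1, -27]]
det(C) = (-6)·(-27) - (-28)·1 = 162 - (-28) = 190
Since det(C) ≠ 0, rank(C) = 2 and the system is completely controllable.

190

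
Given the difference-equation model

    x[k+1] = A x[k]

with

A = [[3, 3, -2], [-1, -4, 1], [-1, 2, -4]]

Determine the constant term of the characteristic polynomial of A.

-39

Expand det(zI - A) for the 3×3 matrix.
p(z) = z^3 + 5z^2 - 9z - 39.
(Check: constant term = det(-A) = (-1)^3 det A = -39; coefficient of z^2 = -tr A = 5.)
The constant term is -39.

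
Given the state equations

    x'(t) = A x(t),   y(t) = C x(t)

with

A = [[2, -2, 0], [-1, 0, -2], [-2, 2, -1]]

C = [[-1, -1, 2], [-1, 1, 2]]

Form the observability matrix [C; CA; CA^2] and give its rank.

CA = [[-5, 6, 0], [-7, 6, -4]]
CA^2 = [[-16, 10, -12], [-12, 6, -8]]
Observability matrix O = [C; CA; CA^2] = [[-1, -1, 2], [-1, 1, 2], [-5, 6, 0], [-7, 6, -4], [-16, 10, -12], [-12, 6, -8]]
Take the 3×3 submatrix of O formed by rows 1, 2, 3: [[-1, -1, 2], [-1, 1, 2], [-5, 6, 0]]. Its determinant is (-1)·(1·0 - 2·6) - (-1)·((-1)·0 - 2·(-5)) + 2·((-1)·6 - 1·(-5)) = (-1)·(-12) - (-1)·10 + 2·(-1) = 20 ≠ 0.
So rank(O) ≥ 3; since O has 3 columns, rank(O) = 3.
rank(O) = 3 = n, so the pair (A, C) is completely observable.

3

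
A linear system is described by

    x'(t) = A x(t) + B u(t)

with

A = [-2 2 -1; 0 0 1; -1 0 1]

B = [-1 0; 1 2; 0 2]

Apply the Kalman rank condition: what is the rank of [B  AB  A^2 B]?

3

AB = [[4, 2], [0, 2], [1, 2]]
A^2B = [[-9, -2], [1, 2], [-3, 0]]
Controllability matrix C = [B  AB  A^2B] = [[-1, 0, 4, 2, -9, -2], [1, 2, 0, 2, 1, 2], [0, 2, 1, 2, -3, 0]]
Take the 3×3 submatrix of C formed by columns 1, 2, 3: [[-1, 0, 4], [1, 2, 0], [0, 2, 1]]. Its determinant is (-1)·(2·1 - 0·2) - 0·(1·1 - 0·0) + 4·(1·2 - 2·0) = (-1)·2 - 0·1 + 4·2 = 6 ≠ 0.
So rank(C) ≥ 3; since C has 3 rows, rank(C) = 3.
rank(C) = 3 = n, so the pair (A, B) is completely controllable.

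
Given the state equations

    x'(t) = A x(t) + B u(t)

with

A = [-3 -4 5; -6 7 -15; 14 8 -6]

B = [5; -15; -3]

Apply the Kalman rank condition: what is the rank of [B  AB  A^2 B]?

2

AB = [[30], [-90], [-32]]
A^2B = [[110], [-330], [-108]]
Controllability matrix C = [B  AB  A^2B] = [[5, 30, 110], [-15, -90, -330], [-3, -32, -108]]
The rows r1, r2, r3 of C are linearly dependent: 3·r1 + r2 = 0 (check each entry), so rank(C) ≤ 2.
The 2×2 minor from rows 1, 3, columns 1, 2 is 5·(-32) - 30·(-3) = -160 - (-90) = -70 ≠ 0, so rank(C) = 2.
rank(C) = 2 < n = 3, so the pair (A, B) is not completely controllable.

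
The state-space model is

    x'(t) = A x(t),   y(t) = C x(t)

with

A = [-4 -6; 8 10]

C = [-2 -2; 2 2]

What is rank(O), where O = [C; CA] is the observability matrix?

1

CA = [[-8, -8], [8, 8]]
Observability matrix O = [C; CA] = [[-2, -2], [2, 2], [-8, -8], [8, 8]]
Every row of O is a scalar multiple of row 1 = [-2, -2] (multipliers 1, -1, 4, -4), so the rows span a one-dimensional space.
O ≠ 0, hence rank(O) = 1.
rank(O) = 1 < n = 2, so the pair (A, C) is not completely observable.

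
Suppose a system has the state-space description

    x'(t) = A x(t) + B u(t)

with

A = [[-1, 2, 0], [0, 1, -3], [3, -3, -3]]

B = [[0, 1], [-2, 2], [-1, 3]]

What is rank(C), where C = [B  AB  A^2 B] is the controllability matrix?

3

AB = [[-4, 3], [1, -7], [9, -12]]
A^2B = [[6, -17], [-26, 29], [-42, 66]]
Controllability matrix C = [B  AB  A^2B] = [[0, 1, -4, 3, 6, -17], [-2, 2, 1, -7, -26, 29], [-1, 3, 9, -12, -42, 66]]
Take the 3×3 submatrix of C formed by columns 1, 2, 3: [[0, 1, -4], [-2, 2, 1], [-1, 3, 9]]. Its determinant is 0·(2·9 - 1·3) - 1·((-2)·9 - 1·(-1)) + (-4)·((-2)·3 - 2·(-1)) = 0·15 - 1·(-17) + (-4)·(-4) = 33 ≠ 0.
So rank(C) ≥ 3; since C has 3 rows, rank(C) = 3.
rank(C) = 3 = n, so the pair (A, B) is completely controllable.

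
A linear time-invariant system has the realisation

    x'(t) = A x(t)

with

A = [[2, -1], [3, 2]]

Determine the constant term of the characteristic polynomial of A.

7

For a 2×2 matrix, det(sI - A) = s^2 - (tr A)s + det A.
tr A = 4, det A = 7.
So p(s) = s^2 - 4s + 7.
The constant term is 7.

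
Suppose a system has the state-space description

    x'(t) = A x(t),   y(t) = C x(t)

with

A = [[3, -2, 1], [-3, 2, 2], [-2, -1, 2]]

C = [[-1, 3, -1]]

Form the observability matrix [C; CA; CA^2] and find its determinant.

CA = [[-10, 9, 3]]
CA^2 = [[-63, 35, 14]]
Observability matrix O = [C; CA; CA^2] = [[-1, 3, -1], [-10, 9, 3], [-63, 35, 14]]
Expanding along the first row, det(O) = (-1)·(9·14 - 3·35) - 3·((-10)·14 - 3·(-63)) + (-1)·((-10)·35 - 9·(-63)) = (-1)·21 - 3·49 + (-1)·217 = -385
Since det(O) ≠ 0, rank(O) = 3 and the system is completely observable.

-385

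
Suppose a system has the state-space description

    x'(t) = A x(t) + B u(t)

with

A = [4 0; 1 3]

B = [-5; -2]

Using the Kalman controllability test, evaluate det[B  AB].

AB = [[-20], [-11]]
Controllability matrix C = [B  AB] = [[-5, -20], [-2, -11]]
det(C) = (-5)·(-11) - (-20)·(-2) = 55 - 40 = 15
Since det(C) ≠ 0, rank(C) = 2 and the system is completely controllable.

15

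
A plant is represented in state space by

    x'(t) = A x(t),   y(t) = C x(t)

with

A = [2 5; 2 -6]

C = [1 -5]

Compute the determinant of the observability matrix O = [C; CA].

CA = [[-8, 35]]
Observability matrix O = [C; CA] = [[1, -5], [-8, 35]]
det(O) = 1·35 - (-5)·(-8) = 35 - 40 = -5
Since det(O) ≠ 0, rank(O) = 2 and the system is completely observable.

-5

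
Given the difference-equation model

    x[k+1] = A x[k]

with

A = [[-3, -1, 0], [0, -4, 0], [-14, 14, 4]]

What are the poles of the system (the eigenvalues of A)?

det(zI - A) = z^3 - (tr A)z^2 + (M11 + M22 + M33)z - det A, where Mii is the 2×2 principal minor of A obtained by deleting row i and column i.
tr A = (-3) + (-4) + 4 = -3; M11 = (-4)·4 - 0·14 = -16 - 0 = -16; M22 = (-3)·4 - 0·(-14) = -12 - 0 = -12; M33 = (-3)·(-4) - (-1)·0 = 12 - 0 = 12; sum of minors = -16.
det A = (-3)·((-4)·4 - 0·14) - (-1)·(0·4 - 0·(-14)) + 0·(0·14 - (-4)·(-14)) = (-3)·(-16) - (-1)·0 + 0·(-56) = 48.
So p(z) = det(zI - A) = z^3 + 3z^2 - 16z - 48.
Rational-root test: any integer root divides -48. Testing small divisors, z = -3 works: p(-3) = -27 + 27 + 48 + (-48) = 0, so (z + 3) is a factor.
Dividing, p(z) = (z + 3)(z^2 - 16).
Factor z^2 - 16: two numbers with sum 0 and product -16 are 4 and -4, so z^2 - 16 = (z - 4)(z + 4).
Hence p(z) = (z - 4) (z + 3) (z + 4), with roots -4, -3, 4.

-4, -3, 4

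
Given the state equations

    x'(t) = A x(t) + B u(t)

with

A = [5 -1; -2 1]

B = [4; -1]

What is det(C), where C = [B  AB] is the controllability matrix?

-15

AB = [[21], [-9]]
Controllability matrix C = [B  AB] = [[4, 21], [-1, -9]]
det(C) = 4·(-9) - 21·(-1) = -36 - (-21) = -15
Since det(C) ≠ 0, rank(C) = 2 and the system is completely controllable.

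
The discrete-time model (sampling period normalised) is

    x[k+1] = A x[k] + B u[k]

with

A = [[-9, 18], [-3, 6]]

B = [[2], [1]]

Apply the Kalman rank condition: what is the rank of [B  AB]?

1

AB = [[0], [0]]
Controllability matrix C = [B  AB] = [[2, 0], [1, 0]]
Every column of C is a scalar multiple of column 1 = [2, 1] (multipliers 1, 0), so the columns span a one-dimensional space.
C ≠ 0, hence rank(C) = 1.
rank(C) = 1 < n = 2, so the pair (A, B) is not completely controllable.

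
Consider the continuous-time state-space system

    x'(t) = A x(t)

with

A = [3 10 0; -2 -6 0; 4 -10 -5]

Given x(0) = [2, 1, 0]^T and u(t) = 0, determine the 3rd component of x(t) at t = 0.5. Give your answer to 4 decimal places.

5.5449

det(sI - A) = s^3 - (tr A)s^2 + (M11 + M22 + M33)s - det A, where Mii is the 2×2 principal minor of A obtained by deleting row i and column i.
tr A = 3 + (-6) + (-5) = -8; M11 = (-6)·(-5) - 0·(-10) = 30 - 0 = 30; M22 = 3·(-5) - 0·4 = -15 - 0 = -15; M33 = 3·(-6) - 10·(-2) = -18 - (-20) = 2; sum of minors = 17.
det A = 3·((-6)·(-5) - 0·(-10)) - 10·((-2)·(-5) - 0·4) + 0·((-2)·(-10) - (-6)·4) = 3·30 - 10·10 + 0·44 = -10.
So p(s) = det(sI - A) = s^3 + 8s^2 + 17s + 10.
Rational-root test: any integer root divides 10. Testing small divisors, s = -1 works: p(-1) = -1 + 8 + (-17) + 10 = 0, so (s + 1) is a factor.
Dividing, p(s) = (s + 1)(s^2 + 7s + 10).
Factor s^2 + 7s + 10: two numbers with sum -7 and product 10 are -2 and -5, so s^2 + 7s + 10 = (s + 2)(s + 5).
Hence p(s) = (s + 1) (s + 2) (s + 5), with roots -5, -2, -1.
The eigenvalues -5, -2, -1 are distinct and real, so A is diagonalisable and x(t) = e^{At} x(0) = V diag(e^{λ_i t}) V^{-1} x(0), where the columns of V are the eigenvectors.
λ = -5: A - (-5)I = [[8, 10, 0], [-2, -1, 0], [4, -10, 0]]. v must be orthogonal to every row; (row 1) × (row 2) = [0, 0, 12], so take v_1 = [0, 0, 1]^T.
λ = -2: A - (-2)I = [[5, 10, 0], [-2, -4, 0], [4, -10, -3]]. v must be orthogonal to every row; (row 1) × (row 3) = [-30, 15, -90], so take v_2 = [-2, 1, -6]^T.
λ = -1: A - (-1)I = [[4, 10, 0], [-2, -5, 0], [4, -10, -4]]. v must be orthogonal to every row; (row 1) × (row 3) = [-40, 16, -80], so take v_3 = [5, -2, 10]^T.
V = [v_1 v_2 v_3] = [[0, -2, 5], [0, 1, -2], [1, -6, 10]] has det V = -1, so V^{-1} = adj(V)/det V = [[2, 10, 1], [2, 5, 0], [1, 2, 0]].
Modal coordinates z(0) = V^{-1} x(0): 2·2 + 10·1 + 1·0 = 14; 2·2 + 5·1 + 0·0 = 9; 1·2 + 2·1 + 0·0 = 4; so z(0) = [14, 9, 4]^T.
x_3(t) = Σ_i (v_i)_3 · z_i(0) · e^{λ_i t} (row 3 of V times the modal terms).
x_3(0.5) = 1·14·e^{-5·0.5} + (-6)·9·e^{-2·0.5} + 10·4·e^{-1·0.5} = 14·0.08208500 + (-54)·0.36787944 + 40·0.60653066 = 5.5449.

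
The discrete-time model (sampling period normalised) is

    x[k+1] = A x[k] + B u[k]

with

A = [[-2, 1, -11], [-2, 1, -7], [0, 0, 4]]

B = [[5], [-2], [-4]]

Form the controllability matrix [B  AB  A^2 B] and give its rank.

AB = [[32], [16], [-16]]
A^2B = [[128], [64], [-64]]
Controllability matrix C = [B  AB  A^2B] = [[5, 32, 128], [-2, 16, 64], [-4, -16, -64]]
The rows r1, r2, r3 of C are linearly dependent: 2·r1 - r2 + 3·r3 = 0 (check each entry), so rank(C) ≤ 2.
The 2×2 minor from rows 1, 2, columns 1, 2 is 5·16 - 32·(-2) = 80 - (-64) = 144 ≠ 0, so rank(C) = 2.
rank(C) = 2 < n = 3, so the pair (A, B) is not completely controllable.

2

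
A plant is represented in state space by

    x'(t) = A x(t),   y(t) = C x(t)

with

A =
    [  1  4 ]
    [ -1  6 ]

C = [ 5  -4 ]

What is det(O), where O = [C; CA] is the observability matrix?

16

CA = [[9, -4]]
Observability matrix O = [C; CA] = [[5, -4], [9, -4]]
det(O) = 5·(-4) - (-4)·9 = -20 - (-36) = 16
Since det(O) ≠ 0, rank(O) = 2 and the system is completely observable.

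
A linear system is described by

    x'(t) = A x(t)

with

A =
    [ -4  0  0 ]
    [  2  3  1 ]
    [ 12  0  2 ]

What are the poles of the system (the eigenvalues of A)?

det(sI - A) = s^3 - (tr A)s^2 + (M11 + M22 + M33)s - det A, where Mii is the 2×2 principal minor of A obtained by deleting row i and column i.
tr A = (-4) + 3 + 2 = 1; M11 = 3·2 - 1·0 = 6 - 0 = 6; M22 = (-4)·2 - 0·12 = -8 - 0 = -8; M33 = (-4)·3 - 0·2 = -12 - 0 = -12; sum of minors = -14.
det A = (-4)·(3·2 - 1·0) - 0·(2·2 - 1·12) + 0·(2·0 - 3·12) = (-4)·6 - 0·(-8) + 0·(-36) = -24.
So p(s) = det(sI - A) = s^3 - s^2 - 14s + 24.
Rational-root test: any integer root divides 24. Testing small divisors, s = 2 works: p(2) = 8 + (-4) + (-28) + 24 = 0, so (s - 2) is a factor.
Dividing, p(s) = (s - 2)(s^2 + s - 12).
Factor s^2 + s - 12: two numbers with sum -1 and product -12 are 3 and -4, so s^2 + s - 12 = (s - 3)(s + 4).
Hence p(s) = (s - 3) (s - 2) (s + 4), with roots -4, 2, 3.
At least one eigenvalue has non-negative real part, so the system is not asymptotically stable.

-4, 2, 3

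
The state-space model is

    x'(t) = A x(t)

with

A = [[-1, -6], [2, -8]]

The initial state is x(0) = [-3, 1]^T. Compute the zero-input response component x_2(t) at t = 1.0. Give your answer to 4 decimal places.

-0.0975

det(sI - A) = s^2 - (tr A)s + det A, with tr A = (-1) + (-8) = -9 and det A = (-1)·(-8) - (-6)·2 = 8 - (-12) = 20.
So p(s) = det(sI - A) = s^2 + 9s + 20.
Factor s^2 + 9s + 20: two numbers with sum -9 and product 20 are -4 and -5, so s^2 + 9s + 20 = (s + 4)(s + 5).
Hence p(s) = (s + 4) (s + 5), with roots -5, -4.
The eigenvalues -5, -4 are distinct and real, so A is diagonalisable and x(t) = e^{At} x(0) = V diag(e^{λ_i t}) V^{-1} x(0), where the columns of V are the eigenvectors.
λ = -5: A - (-5)I = [[4, -6], [2, -3]]. Row 1 gives 4·v1 + (-6)·v2 = 0, so take v_1 = [-3, -2]^T.
λ = -4: A - (-4)I = [[3, -6], [2, -4]]. Row 1 gives 3·v1 + (-6)·v2 = 0, so take v_2 = [2, 1]^T.
V = [v_1 v_2] = [[-3, 2], [-2, 1]] has det V = 1, so V^{-1} = adj(V)/det V = [[1, -2], [2, -3]].
Modal coordinates z(0) = V^{-1} x(0): 1·(-3) + (-2)·1 = -5; 2·(-3) + (-3)·1 = -9; so z(0) = [-5, -9]^T.
x_2(t) = Σ_i (v_i)_2 · z_i(0) · e^{λ_i t} (row 2 of V times the modal terms).
x_2(1.0) = (-2)·(-5)·e^{-5·1.0} + 1·(-9)·e^{-4·1.0} = 10·0.006738 + (-9)·0.018316 = -0.0975.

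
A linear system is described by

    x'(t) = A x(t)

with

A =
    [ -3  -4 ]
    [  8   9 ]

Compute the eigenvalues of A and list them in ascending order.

1, 5

det(sI - A) = s^2 - (tr A)s + det A, with tr A = (-3) + 9 = 6 and det A = (-3)·9 - (-4)·8 = -27 - (-32) = 5.
So p(s) = det(sI - A) = s^2 - 6s + 5.
Factor s^2 - 6s + 5: two numbers with sum 6 and product 5 are 5 and 1, so s^2 - 6s + 5 = (s - 5)(s - 1).
Hence p(s) = (s - 5) (s - 1), with roots 1, 5.
At least one eigenvalue has non-negative real part, so the system is not asymptotically stable.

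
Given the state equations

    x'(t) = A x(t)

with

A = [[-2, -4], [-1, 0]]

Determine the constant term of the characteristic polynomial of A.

For a 2×2 matrix, det(sI - A) = s^2 - (tr A)s + det A.
tr A = -2, det A = -4.
So p(s) = s^2 + 2s - 4.
The constant term is -4.

-4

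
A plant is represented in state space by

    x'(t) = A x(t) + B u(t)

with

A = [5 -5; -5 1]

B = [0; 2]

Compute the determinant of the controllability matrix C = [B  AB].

AB = [[-10], [2]]
Controllability matrix C = [B  AB] = [[0, -10], [2, 2]]
det(C) = 0·2 - (-10)·2 = 0 - (-20) = 20
Since det(C) ≠ 0, rank(C) = 2 and the system is completely controllable.

20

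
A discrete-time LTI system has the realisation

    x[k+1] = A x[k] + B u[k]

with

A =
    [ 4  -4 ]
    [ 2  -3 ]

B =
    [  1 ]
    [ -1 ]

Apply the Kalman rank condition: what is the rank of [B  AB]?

AB = [[8], [5]]
Controllability matrix C = [B  AB] = [[1, 8], [-1, 5]]
det(C) = 1·5 - 8·(-1) = 5 - (-8) = 13 ≠ 0, so rank(C) = 2.
rank(C) = 2 = n, so the pair (A, B) is completely controllable.

2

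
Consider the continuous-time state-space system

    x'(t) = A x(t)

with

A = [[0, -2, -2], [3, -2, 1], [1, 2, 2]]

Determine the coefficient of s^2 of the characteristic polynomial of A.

Expand det(sI - A) for the 3×3 matrix.
p(s) = s^3 + 2s + 6.
(Check: constant term = det(-A) = (-1)^3 det A = 6; coefficient of s^2 = -tr A = 0.)
The coefficient of s^2 is 0.

0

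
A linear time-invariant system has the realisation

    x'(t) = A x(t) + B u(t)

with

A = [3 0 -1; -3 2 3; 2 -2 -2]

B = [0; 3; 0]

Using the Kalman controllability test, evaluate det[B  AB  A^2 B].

-108

AB = [[0], [6], [-6]]
A^2B = [[6], [-6], [0]]
Controllability matrix C = [B  AB  A^2B] = [[0, 0, 6], [3, 6, -6], [0, -6, 0]]
Expanding along the first row, det(C) = 0·(6·0 - (-6)·(-6)) - 0·(3·0 - (-6)·0) + 6·(3·(-6) - 6·0) = 0·(-36) - 0·0 + 6·(-18) = -108
Since det(C) ≠ 0, rank(C) = 3 and the system is completely controllable.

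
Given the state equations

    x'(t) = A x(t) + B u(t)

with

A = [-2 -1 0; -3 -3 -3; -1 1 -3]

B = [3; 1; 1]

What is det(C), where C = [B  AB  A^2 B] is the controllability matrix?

672

AB = [[-7], [-15], [-5]]
A^2B = [[29], [81], [7]]
Controllability matrix C = [B  AB  A^2B] = [[3, -7, 29], [1, -15, 81], [1, -5, 7]]
Expanding along the first row, det(C) = 3·((-15)·7 - 81·(-5)) - (-7)·(1·7 - 81·1) + 29·(1·(-5) - (-15)·1) = 3·300 - (-7)·(-74) + 29·10 = 672
Since det(C) ≠ 0, rank(C) = 3 and the system is completely controllable.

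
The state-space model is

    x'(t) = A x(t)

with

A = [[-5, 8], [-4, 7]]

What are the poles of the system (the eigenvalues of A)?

-1, 3

det(sI - A) = s^2 - (tr A)s + det A, with tr A = (-5) + 7 = 2 and det A = (-5)·7 - 8·(-4) = -35 - (-32) = -3.
So p(s) = det(sI - A) = s^2 - 2s - 3.
Factor s^2 - 2s - 3: two numbers with sum 2 and product -3 are 3 and -1, so s^2 - 2s - 3 = (s - 3)(s + 1).
Hence p(s) = (s - 3) (s + 1), with roots -1, 3.
At least one eigenvalue has non-negative real part, so the system is not asymptotically stable.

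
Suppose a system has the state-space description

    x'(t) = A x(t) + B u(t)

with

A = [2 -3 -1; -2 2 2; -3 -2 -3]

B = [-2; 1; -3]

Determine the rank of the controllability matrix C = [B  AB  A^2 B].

3

AB = [[-4], [0], [13]]
A^2B = [[-21], [34], [-27]]
Controllability matrix C = [B  AB  A^2B] = [[-2, -4, -21], [1, 0, 34], [-3, 13, -27]]
det(C) = (-2)·(0·(-27) - 34·13) - (-4)·(1·(-27) - 34·(-3)) + (-21)·(1·13 - 0·(-3)) = (-2)·(-442) - (-4)·75 + (-21)·13 = 911 ≠ 0, so rank(C) = 3.
rank(C) = 3 = n, so the pair (A, B) is completely controllable.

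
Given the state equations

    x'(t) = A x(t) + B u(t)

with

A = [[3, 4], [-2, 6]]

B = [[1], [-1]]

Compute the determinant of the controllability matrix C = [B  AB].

AB = [[-1], [-8]]
Controllability matrix C = [B  AB] = [[1, -1], [-1, -8]]
det(C) = 1·(-8) - (-1)·(-1) = -8 - 1 = -9
Since det(C) ≠ 0, rank(C) = 2 and the system is completely controllable.

-9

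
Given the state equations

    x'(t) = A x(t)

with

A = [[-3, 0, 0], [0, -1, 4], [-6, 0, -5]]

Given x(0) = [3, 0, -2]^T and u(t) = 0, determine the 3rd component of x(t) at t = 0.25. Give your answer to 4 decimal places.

-2.2458

det(sI - A) = s^3 - (tr A)s^2 + (M11 + M22 + M33)s - det A, where Mii is the 2×2 principal minor of A obtained by deleting row i and column i.
tr A = (-3) + (-1) + (-5) = -9; M11 = (-1)·(-5) - 4·0 = 5 - 0 = 5; M22 = (-3)·(-5) - 0·(-6) = 15 - 0 = 15; M33 = (-3)·(-1) - 0·0 = 3 - 0 = 3; sum of minors = 23.
det A = (-3)·((-1)·(-5) - 4·0) - 0·(0·(-5) - 4·(-6)) + 0·(0·0 - (-1)·(-6)) = (-3)·5 - 0·24 + 0·(-6) = -15.
So p(s) = det(sI - A) = s^3 + 9s^2 + 23s + 15.
Rational-root test: any integer root divides 15. Testing small divisors, s = -1 works: p(-1) = -1 + 9 + (-23) + 15 = 0, so (s + 1) is a factor.
Dividing, p(s) = (s + 1)(s^2 + 8s + 15).
Factor s^2 + 8s + 15: two numbers with sum -8 and product 15 are -3 and -5, so s^2 + 8s + 15 = (s + 3)(s + 5).
Hence p(s) = (s + 1) (s + 3) (s + 5), with roots -5, -3, -1.
The eigenvalues -5, -3, -1 are distinct and real, so A is diagonalisable and x(t) = e^{At} x(0) = V diag(e^{λ_i t}) V^{-1} x(0), where the columns of V are the eigenvectors.
λ = -5: A - (-5)I = [[2, 0, 0], [0, 4, 4], [-6, 0, 0]]. v must be orthogonal to every row; (row 1) × (row 2) = [0, -8, 8], so take v_1 = [0, -1, 1]^T.
λ = -3: A - (-3)I = [[0, 0, 0], [0, 2, 4], [-6, 0, -2]]. v must be orthogonal to every row; (row 2) × (row 3) = [-4, -24, 12], so take v_2 = [1, 6, -3]^T.
λ = -1: A - (-1)I = [[-2, 0, 0], [0, 0, 4], [-6, 0, -4]]. v must be orthogonal to every row; (row 1) × (row 2) = [0, 8, 0], so take v_3 = [0, -1, 0]^T.
V = [v_1 v_2 v_3] = [[0, 1, 0], [-1, 6, -1], [1, -3, 0]] has det V = -1, so V^{-1} = adj(V)/det V = [[3, 0, 1], [1, 0, 0], [3, -1, -1]].
Modal coordinates z(0) = V^{-1} x(0): 3·3 + 0·0 + 1·(-2) = 7; 1·3 + 0·0 + 0·(-2) = 3; 3·3 + (-1)·0 + (-1)·(-2) = 11; so z(0) = [7, 3, 11]^T.
x_3(t) = Σ_i (v_i)_3 · z_i(0) · e^{λ_i t} (row 3 of V times the modal terms).
x_3(0.25) = 1·7·e^{-5·0.25} + (-3)·3·e^{-3·0.25} + 0·11·e^{-1·0.25} = 7·0.286505 + (-9)·0.472367 + 0·0.778801 = -2.2458.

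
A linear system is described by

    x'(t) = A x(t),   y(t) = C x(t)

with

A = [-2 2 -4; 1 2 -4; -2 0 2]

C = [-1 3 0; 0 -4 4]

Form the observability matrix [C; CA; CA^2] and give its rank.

CA = [[5, 4, -8], [-12, -8, 24]]
CA^2 = [[10, 18, -52], [-32, -40, 128]]
Observability matrix O = [C; CA; CA^2] = [[-1, 3, 0], [0, -4, 4], [5, 4, -8], [-12, -8, 24], [10, 18, -52], [-32, -40, 128]]
Take the 3×3 submatrix of O formed by rows 1, 2, 3: [[-1, 3, 0], [0, -4, 4], [5, 4, -8]]. Its determinant is (-1)·((-4)·(-8) - 4·4) - 3·(0·(-8) - 4·5) + 0·(0·4 - (-4)·5) = (-1)·16 - 3·(-20) + 0·20 = 44 ≠ 0.
So rank(O) ≥ 3; since O has 3 columns, rank(O) = 3.
rank(O) = 3 = n, so the pair (A, C) is completely observable.

3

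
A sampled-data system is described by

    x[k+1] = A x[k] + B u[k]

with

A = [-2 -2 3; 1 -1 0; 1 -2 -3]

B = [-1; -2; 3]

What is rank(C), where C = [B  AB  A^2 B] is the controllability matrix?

3

AB = [[15], [1], [-6]]
A^2B = [[-50], [14], [31]]
Controllability matrix C = [B  AB  A^2B] = [[-1, 15, -50], [-2, 1, 14], [3, -6, 31]]
det(C) = (-1)·(1·31 - 14·(-6)) - 15·((-2)·31 - 14·3) + (-50)·((-2)·(-6) - 1·3) = (-1)·115 - 15·(-104) + (-50)·9 = 995 ≠ 0, so rank(C) = 3.
rank(C) = 3 = n, so the pair (A, B) is completely controllable.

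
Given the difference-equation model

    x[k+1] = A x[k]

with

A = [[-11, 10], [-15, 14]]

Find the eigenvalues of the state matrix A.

-1, 4

det(zI - A) = z^2 - (tr A)z + det A, with tr A = (-11) + 14 = 3 and det A = (-11)·14 - 10·(-15) = -154 - (-150) = -4.
So p(z) = det(zI - A) = z^2 - 3z - 4.
Factor z^2 - 3z - 4: two numbers with sum 3 and product -4 are 4 and -1, so z^2 - 3z - 4 = (z - 4)(z + 1).
Hence p(z) = (z - 4) (z + 1), with roots -1, 4.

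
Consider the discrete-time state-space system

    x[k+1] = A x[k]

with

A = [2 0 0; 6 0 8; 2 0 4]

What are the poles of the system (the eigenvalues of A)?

det(zI - A) = z^3 - (tr A)z^2 + (M11 + M22 + M33)z - det A, where Mii is the 2×2 principal minor of A obtained by deleting row i and column i.
tr A = 2 + 0 + 4 = 6; M11 = 0·4 - 8·0 = 0 - 0 = 0; M22 = 2·4 - 0·2 = 8 - 0 = 8; M33 = 2·0 - 0·6 = 0 - 0 = 0; sum of minors = 8.
det A = 2·(0·4 - 8·0) - 0·(6·4 - 8·2) + 0·(6·0 - 0·2) = 2·0 - 0·8 + 0·0 = 0.
So p(z) = det(zI - A) = z^3 - 6z^2 + 8z.
The constant term is 0, so p(z) = z(z^2 - 6z + 8).
Factor z^2 - 6z + 8: two numbers with sum 6 and product 8 are 4 and 2, so z^2 - 6z + 8 = (z - 4)(z - 2).
Hence p(z) = z (z - 4) (z - 2), with roots 0, 2, 4.

0, 2, 4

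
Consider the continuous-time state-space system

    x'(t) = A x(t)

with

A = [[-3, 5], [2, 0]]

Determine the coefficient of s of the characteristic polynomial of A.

3

For a 2×2 matrix, det(sI - A) = s^2 - (tr A)s + det A.
tr A = -3, det A = -10.
So p(s) = s^2 + 3s - 10.
The coefficient of s is 3.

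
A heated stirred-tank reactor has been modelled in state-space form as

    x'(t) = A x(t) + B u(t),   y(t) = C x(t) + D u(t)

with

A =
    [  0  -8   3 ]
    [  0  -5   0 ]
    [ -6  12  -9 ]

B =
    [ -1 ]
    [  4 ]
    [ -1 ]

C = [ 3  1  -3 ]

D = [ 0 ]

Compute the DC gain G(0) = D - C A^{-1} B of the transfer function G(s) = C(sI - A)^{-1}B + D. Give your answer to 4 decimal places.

G(0) = C(-A)^{-1}B + D = -C A^{-1} B + D.
det A = -90, so A^{-1} = (1/-90)·adj(A) = [[-1/2, 2/5, -1/6], [0, -1/5, 0], [1/3, -8/15, 0]]
A^{-1} B = [34/15, -4/5, -37/15]^T
C A^{-1} B = 67/5
G(0) = D - C A^{-1} B = 0 - (67/5) = -67/5 ≈ -13.4000

-13.4000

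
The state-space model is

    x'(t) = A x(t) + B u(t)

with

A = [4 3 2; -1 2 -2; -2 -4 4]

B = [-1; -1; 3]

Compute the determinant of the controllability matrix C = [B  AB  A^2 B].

-90

AB = [[-1], [-7], [18]]
A^2B = [[11], [-49], [102]]
Controllability matrix C = [B  AB  A^2B] = [[-1, -1, 11], [-1, -7, -49], [3, 18, 102]]
Expanding along the first row, det(C) = (-1)·((-7)·102 - (-49)·18) - (-1)·((-1)·102 - (-49)·3) + 11·((-1)·18 - (-7)·3) = (-1)·168 - (-1)·45 + 11·3 = -90
Since det(C) ≠ 0, rank(C) = 3 and the system is completely controllable.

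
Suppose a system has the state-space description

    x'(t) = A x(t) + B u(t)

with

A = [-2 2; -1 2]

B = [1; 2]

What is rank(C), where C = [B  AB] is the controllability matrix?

2

AB = [[2], [3]]
Controllability matrix C = [B  AB] = [[1, 2], [2, 3]]
det(C) = 1·3 - 2·2 = 3 - 4 = -1 ≠ 0, so rank(C) = 2.
rank(C) = 2 = n, so the pair (A, B) is completely controllable.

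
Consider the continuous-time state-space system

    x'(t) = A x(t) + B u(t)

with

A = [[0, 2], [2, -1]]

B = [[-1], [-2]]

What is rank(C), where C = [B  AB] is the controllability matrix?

2

AB = [[-4], [0]]
Controllability matrix C = [B  AB] = [[-1, -4], [-2, 0]]
det(C) = (-1)·0 - (-4)·(-2) = 0 - 8 = -8 ≠ 0, so rank(C) = 2.
rank(C) = 2 = n, so the pair (A, B) is completely controllable.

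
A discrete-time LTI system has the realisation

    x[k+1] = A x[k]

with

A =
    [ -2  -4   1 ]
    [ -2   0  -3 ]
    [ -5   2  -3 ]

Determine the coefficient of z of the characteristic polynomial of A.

Expand det(zI - A) for the 3×3 matrix.
p(z) = z^3 + 5z^2 + 9z + 52.
(Check: constant term = det(-A) = (-1)^3 det A = 52; coefficient of z^2 = -tr A = 5.)
The coefficient of z is 9.

9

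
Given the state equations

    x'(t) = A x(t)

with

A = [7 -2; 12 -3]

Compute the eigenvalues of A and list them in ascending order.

det(sI - A) = s^2 - (tr A)s + det A, with tr A = 7 + (-3) = 4 and det A = 7·(-3) - (-2)·12 = -21 - (-24) = 3.
So p(s) = det(sI - A) = s^2 - 4s + 3.
Factor s^2 - 4s + 3: two numbers with sum 4 and product 3 are 3 and 1, so s^2 - 4s + 3 = (s - 3)(s - 1).
Hence p(s) = (s - 3) (s - 1), with roots 1, 3.
At least one eigenvalue has non-negative real part, so the system is not asymptotically stable.

1, 3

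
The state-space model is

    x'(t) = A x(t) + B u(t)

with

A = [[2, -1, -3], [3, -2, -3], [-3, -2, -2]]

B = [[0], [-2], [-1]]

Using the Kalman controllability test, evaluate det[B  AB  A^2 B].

-250

AB = [[5], [7], [6]]
A^2B = [[-15], [-17], [-41]]
Controllability matrix C = [B  AB  A^2B] = [[0, 5, -15], [-2, 7, -17], [-1, 6, -41]]
Expanding along the first row, det(C) = 0·(7·(-41) - (-17)·6) - 5·((-2)·(-41) - (-17)·(-1)) + (-15)·((-2)·6 - 7·(-1)) = 0·(-185) - 5·65 + (-15)·(-5) = -250
Since det(C) ≠ 0, rank(C) = 3 and the system is completely controllable.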